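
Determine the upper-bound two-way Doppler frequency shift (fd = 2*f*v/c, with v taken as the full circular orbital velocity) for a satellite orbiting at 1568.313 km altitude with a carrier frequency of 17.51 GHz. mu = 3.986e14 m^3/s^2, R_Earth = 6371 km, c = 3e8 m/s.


r = 7.939313e+06 m
v = sqrt(mu/r) = 7085.6090 m/s (worst-case radial velocity)
f = 17.51 GHz = 1.751e+10 Hz
fd = 2*f*v/c = 2*1.751e+10*7085.6090/3.0e+08
fd = 827126.7609 Hz

827126.7609 Hz


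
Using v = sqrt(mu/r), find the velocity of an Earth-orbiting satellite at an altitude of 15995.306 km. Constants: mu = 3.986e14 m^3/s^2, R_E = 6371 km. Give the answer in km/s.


r = R_E + alt = 6371.0 + 15995.306 = 22366.3060 km = 2.2366306e+07 m
v = sqrt(mu/r) = sqrt(3.986e14 / 2.2366306e+07) = 4221.5459 m/s = 4.2215 km/s

4.2215 km/s


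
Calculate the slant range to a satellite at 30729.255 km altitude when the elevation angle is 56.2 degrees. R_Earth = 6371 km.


h = 30729.255 km, el = 56.2 deg
d = -R_E*sin(el) + sqrt((R_E*sin(el))^2 + 2*R_E*h + h^2)
d = -6371.0000*sin(0.980875) + sqrt((6371.0000*0.8309845)^2 + 2*6371.0000*30729.255 + 30729.255^2)
d = 31636.3795 km

31636.3795 km


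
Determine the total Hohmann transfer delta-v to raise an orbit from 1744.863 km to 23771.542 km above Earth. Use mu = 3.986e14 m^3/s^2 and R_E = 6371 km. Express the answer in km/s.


r1 = 8115.8630 km = 8.115863e+06 m
r2 = 30142.5420 km = 3.0142542e+07 m
dv1 = sqrt(mu/r1)*(sqrt(2*r2/(r1+r2)) - 1) = 1789.0500 m/s
dv2 = sqrt(mu/r2)*(1 - sqrt(2*r1/(r1+r2))) = 1267.8269 m/s
total dv = |dv1| + |dv2| = 1789.0500 + 1267.8269 = 3056.8770 m/s = 3.0569 km/s

3.0569 km/s


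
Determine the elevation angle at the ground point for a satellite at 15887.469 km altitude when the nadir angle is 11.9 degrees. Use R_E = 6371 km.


r = R_E + alt = 22258.4690 km
Law of sines in the satellite / Earth-center / ground-point triangle:
  sin(nadir)/R_E = sin(90 + el)/r  =>  cos(el) = (r/R_E)*sin(nadir)
cos(el) = (22258.4690 / 6371.0000) * sin(11.9 deg) = 0.720419
el = arccos(0.720419) = 43.9109 deg
(Earth-central angle = 90 - nadir - el = 34.1891 deg)

43.9109 degrees


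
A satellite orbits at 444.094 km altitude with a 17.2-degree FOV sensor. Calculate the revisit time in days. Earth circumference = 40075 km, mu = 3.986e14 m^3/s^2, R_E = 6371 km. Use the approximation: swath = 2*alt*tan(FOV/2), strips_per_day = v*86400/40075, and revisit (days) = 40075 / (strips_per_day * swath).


swath = 2*444.094*tan(0.1500983) = 134.3258 km
v = sqrt(mu/r) = 7647.7331 m/s = 7.6477 km/s
strips/day = v*86400/40075 = 7.6477*86400/40075 = 16.4882
coverage/day = strips * swath = 16.4882 * 134.3258 = 2214.7892 km
revisit = 40075 / 2214.7892 = 18.0943 days

18.0943 days


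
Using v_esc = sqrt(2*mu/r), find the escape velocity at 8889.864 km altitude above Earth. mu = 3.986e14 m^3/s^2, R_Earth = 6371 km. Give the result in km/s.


r = 6371.0 + 8889.864 = 15260.8640 km = 1.5260864e+07 m
v_esc = sqrt(2*mu/r) = sqrt(2*3.986e14 / 1.5260864e+07)
v_esc = 7227.5996 m/s = 7.2276 km/s

7.2276 km/s


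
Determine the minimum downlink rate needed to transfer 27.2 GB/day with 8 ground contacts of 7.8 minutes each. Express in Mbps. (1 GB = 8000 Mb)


total contact time = 8 * 7.8 * 60 = 3744.0000 s
data = 27.2 GB = 217600.0000 Mb
rate = 217600.0000 / 3744.0000 = 58.1197 Mbps

58.1197 Mbps


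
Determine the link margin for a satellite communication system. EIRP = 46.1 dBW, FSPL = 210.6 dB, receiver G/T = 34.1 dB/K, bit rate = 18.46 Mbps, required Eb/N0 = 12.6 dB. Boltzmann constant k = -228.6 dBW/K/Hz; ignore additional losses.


C/N0 = EIRP - FSPL + G/T - k = 46.1 - 210.6 + 34.1 - (-228.6)
C/N0 = 98.2000 dB-Hz
R_b = 18.46 Mbps = 1.846e+07 bps -> 10*log10(R_b) = 72.6623 dB-Hz
Eb/N0 = C/N0 - 10*log10(R_b) = 98.2000 - 72.6623 = 25.5377 dB
Margin = Eb/N0 - Eb/N0_req = 25.5377 - 12.6 = 12.9377 dB (link closes)

12.9377 dB


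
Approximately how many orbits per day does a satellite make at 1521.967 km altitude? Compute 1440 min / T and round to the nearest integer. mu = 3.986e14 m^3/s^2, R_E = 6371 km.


r = 7.892967e+06 m
T = 2*pi*sqrt(r^3/mu) = 6978.6538 s = 116.3109 min
revs/day = 1440 / 116.3109 = 12.3806
Rounded: 12 revolutions per day

12 revolutions per day


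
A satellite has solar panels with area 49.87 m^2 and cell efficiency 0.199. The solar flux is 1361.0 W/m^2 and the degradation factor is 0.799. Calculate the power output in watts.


P = area * eta * S * degradation
P = 49.87 * 0.199 * 1361.0 * 0.799
P = 10791.8860 W

10791.8860 W


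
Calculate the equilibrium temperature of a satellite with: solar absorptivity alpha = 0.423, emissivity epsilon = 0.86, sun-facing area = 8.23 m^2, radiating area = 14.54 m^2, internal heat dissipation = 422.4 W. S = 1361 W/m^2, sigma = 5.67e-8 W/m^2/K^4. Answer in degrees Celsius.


Numerator = alpha*S*A_sun + Q_int = 0.423*1361*8.23 + 422.4 = 5160.4357 W
Denominator = eps*sigma*A_rad = 0.86*5.67e-8*14.54 = 7.0899948e-07 W/K^4
T^4 = 7.278476e+09 K^4
T = 292.0856 K = 18.9356 C

18.9356 degrees Celsius


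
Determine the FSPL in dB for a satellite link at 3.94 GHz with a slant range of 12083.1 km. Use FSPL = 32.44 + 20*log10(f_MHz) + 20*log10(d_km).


f = 3.94 GHz = 3940.0000 MHz
d = 12083.1 km
FSPL = 32.44 + 20*log10(3940.0000) + 20*log10(12083.1)
FSPL = 32.44 + 71.9099 + 81.6436
FSPL = 185.9935 dB

185.9935 dB


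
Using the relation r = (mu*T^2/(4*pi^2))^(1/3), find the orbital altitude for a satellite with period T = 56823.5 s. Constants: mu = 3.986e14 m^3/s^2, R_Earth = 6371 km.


T = 56823.5 s
r = (mu*T^2/(4*pi^2))^(1/3) = (3.986e14 * 56823.5^2 / (4*pi^2))^(1/3)
r = 3.1945609e+07 m = 31945.6091 km
alt = r - R_E = 31945.6091 - 6371 = 25574.6091 km

25574.6091 km


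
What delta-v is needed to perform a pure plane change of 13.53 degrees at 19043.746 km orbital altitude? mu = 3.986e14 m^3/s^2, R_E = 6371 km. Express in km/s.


r = 25414.7460 km = 2.5414746e+07 m
V = sqrt(mu/r) = 3960.2788 m/s
di = 13.53 deg = 0.236143 rad
dV = 2*V*sin(di/2) = 2*3960.2788*sin(0.1180715)
dV = 933.0209 m/s = 0.9330209 km/s

0.9330 km/s


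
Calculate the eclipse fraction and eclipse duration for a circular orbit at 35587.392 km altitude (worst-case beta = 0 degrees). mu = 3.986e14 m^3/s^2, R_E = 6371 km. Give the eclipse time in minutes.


r = 41958.3920 km
T = 1425.5689 min
Eclipse fraction = arcsin(R_E/r)/pi = arcsin(6371.0000/41958.3920)/pi
= arcsin(0.1518409)/pi = 0.04852014
Eclipse duration = 0.04852014 * 1425.5689 = 69.1688 min

69.1688 minutes


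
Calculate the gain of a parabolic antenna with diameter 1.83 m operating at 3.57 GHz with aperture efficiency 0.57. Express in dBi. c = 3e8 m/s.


lambda = c/f = 3e8 / 3.57e+09 = 0.08403361 m
G = eta*(pi*D/lambda)^2 = 0.57*(pi*1.83/0.08403361)^2
G = 2667.9071 (linear)
G = 10*log10(2667.9071) = 34.2617 dBi

34.2617 dBi


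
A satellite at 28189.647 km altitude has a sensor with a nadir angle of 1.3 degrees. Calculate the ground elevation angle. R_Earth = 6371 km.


r = R_E + alt = 34560.6470 km
Law of sines in the satellite / Earth-center / ground-point triangle:
  sin(nadir)/R_E = sin(90 + el)/r  =>  cos(el) = (r/R_E)*sin(nadir)
cos(el) = (34560.6470 / 6371.0000) * sin(1.3 deg) = 0.1230716
el = arccos(0.1230716) = 82.9306 deg
(Earth-central angle = 90 - nadir - el = 5.7694 deg)

82.9306 degrees


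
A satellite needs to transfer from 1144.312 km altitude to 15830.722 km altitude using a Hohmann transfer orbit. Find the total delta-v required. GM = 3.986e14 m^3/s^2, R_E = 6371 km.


r1 = 7515.3120 km = 7.515312e+06 m
r2 = 22201.7220 km = 2.2201722e+07 m
dv1 = sqrt(mu/r1)*(sqrt(2*r2/(r1+r2)) - 1) = 1619.5239 m/s
dv2 = sqrt(mu/r2)*(1 - sqrt(2*r1/(r1+r2))) = 1223.7345 m/s
total dv = |dv1| + |dv2| = 1619.5239 + 1223.7345 = 2843.2584 m/s = 2.8433 km/s

2.8433 km/s


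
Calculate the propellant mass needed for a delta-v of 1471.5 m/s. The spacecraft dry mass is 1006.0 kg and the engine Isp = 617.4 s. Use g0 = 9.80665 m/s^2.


ve = Isp * g0 = 617.4 * 9.80665 = 6054.625710 m/s
mass ratio = exp(dv/ve) = exp(1471.5/6054.625710) = 1.27511621
m_prop = m_dry * (mr - 1) = 1006.0 * (1.27511621 - 1)
m_prop = 276.7669 kg

276.7669 kg


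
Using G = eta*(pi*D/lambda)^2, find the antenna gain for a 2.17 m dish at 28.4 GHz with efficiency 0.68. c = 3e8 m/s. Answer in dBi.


lambda = c/f = 3e8 / 2.84e+10 = 0.01056338 m
G = eta*(pi*D/lambda)^2 = 0.68*(pi*2.17/0.01056338)^2
G = 283218.9422 (linear)
G = 10*log10(283218.9422) = 54.5212 dBi

54.5212 dBi


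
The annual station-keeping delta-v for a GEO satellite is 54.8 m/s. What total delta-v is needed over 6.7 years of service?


dV = rate * years = 54.8 * 6.7
dV = 367.1600 m/s

367.1600 m/s


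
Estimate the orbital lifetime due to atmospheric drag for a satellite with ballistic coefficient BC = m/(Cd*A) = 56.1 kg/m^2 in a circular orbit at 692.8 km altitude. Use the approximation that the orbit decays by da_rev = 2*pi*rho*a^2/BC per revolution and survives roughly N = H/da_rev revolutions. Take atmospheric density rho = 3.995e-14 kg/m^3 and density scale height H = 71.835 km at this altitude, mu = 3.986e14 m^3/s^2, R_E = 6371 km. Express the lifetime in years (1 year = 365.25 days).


a = R_E + alt = 7063.8000 km = 7.0638e+06 m
da_rev = 2*pi*rho*a^2/BC = 2*pi*3.995e-14*(7.0638e+06)^2/56.1 = 0.223259825 m per revolution
N = H/da_rev = 71835.0000 m / 0.223259825 m = 321755.1571 revolutions
P = 2*pi*sqrt(a^3/mu) = 5908.3854 s
lifetime = N*P = 321755.1571 * 5908.3854 = 1.9010535e+09 s = 22002.9335 days
years = 22002.9335 / 365.25 = 60.2407 years

60.2407 years


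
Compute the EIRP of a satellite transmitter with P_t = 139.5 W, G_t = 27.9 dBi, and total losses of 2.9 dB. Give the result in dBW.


Pt = 139.5 W = 21.4457 dBW
EIRP = Pt_dBW + Gt - losses = 21.4457 + 27.9 - 2.9 = 46.4457 dBW

46.4457 dBW


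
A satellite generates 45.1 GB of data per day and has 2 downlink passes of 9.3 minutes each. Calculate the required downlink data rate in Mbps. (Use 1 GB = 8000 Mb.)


total contact time = 2 * 9.3 * 60 = 1116.0000 s
data = 45.1 GB = 360800.0000 Mb
rate = 360800.0000 / 1116.0000 = 323.2975 Mbps

323.2975 Mbps


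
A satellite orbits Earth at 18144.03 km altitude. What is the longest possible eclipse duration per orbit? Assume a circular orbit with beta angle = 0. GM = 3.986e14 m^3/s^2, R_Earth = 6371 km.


r = 24515.0300 km
T = 636.6615 min
Eclipse fraction = arcsin(R_E/r)/pi = arcsin(6371.0000/24515.0300)/pi
= arcsin(0.2598814)/pi = 0.08368347
Eclipse duration = 0.08368347 * 636.6615 = 53.2780 min

53.2780 minutes


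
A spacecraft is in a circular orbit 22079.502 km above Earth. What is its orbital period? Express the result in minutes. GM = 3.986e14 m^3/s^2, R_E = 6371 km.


r = 28450.5020 km = 2.8450502e+07 m
T = 2*pi*sqrt(r^3/mu) = 2*pi*sqrt(2.302872e+22 / 3.986e14)
T = 47757.9990 s = 795.9666 min

795.9666 minutes


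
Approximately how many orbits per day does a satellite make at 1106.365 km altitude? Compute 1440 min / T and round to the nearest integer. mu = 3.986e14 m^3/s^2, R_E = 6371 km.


r = 7.477365e+06 m
T = 2*pi*sqrt(r^3/mu) = 6434.7858 s = 107.2464 min
revs/day = 1440 / 107.2464 = 13.4270
Rounded: 13 revolutions per day

13 revolutions per day


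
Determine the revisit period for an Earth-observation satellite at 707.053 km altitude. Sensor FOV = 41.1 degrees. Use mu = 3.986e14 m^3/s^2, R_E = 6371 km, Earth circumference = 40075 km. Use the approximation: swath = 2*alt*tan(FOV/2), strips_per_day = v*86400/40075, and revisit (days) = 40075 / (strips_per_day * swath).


swath = 2*707.053*tan(0.3586652) = 530.1196 km
v = sqrt(mu/r) = 7504.3269 m/s = 7.5043 km/s
strips/day = v*86400/40075 = 7.5043*86400/40075 = 16.1790
coverage/day = strips * swath = 16.1790 * 530.1196 = 8576.8101 km
revisit = 40075 / 8576.8101 = 4.6725 days

4.6725 days


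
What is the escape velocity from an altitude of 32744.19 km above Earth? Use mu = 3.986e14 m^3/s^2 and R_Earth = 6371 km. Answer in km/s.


r = 6371.0 + 32744.19 = 39115.1900 km = 3.911519e+07 m
v_esc = sqrt(2*mu/r) = sqrt(2*3.986e14 / 3.911519e+07)
v_esc = 4514.5132 m/s = 4.5145 km/s

4.5145 km/s


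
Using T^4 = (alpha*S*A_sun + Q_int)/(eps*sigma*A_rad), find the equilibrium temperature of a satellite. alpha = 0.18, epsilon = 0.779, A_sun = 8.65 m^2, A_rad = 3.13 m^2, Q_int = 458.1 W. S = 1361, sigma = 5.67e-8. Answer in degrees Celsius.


Numerator = alpha*S*A_sun + Q_int = 0.18*1361*8.65 + 458.1 = 2577.1770 W
Denominator = eps*sigma*A_rad = 0.779*5.67e-8*3.13 = 1.3824991e-07 W/K^4
T^4 = 1.8641437e+10 K^4
T = 369.5046 K = 96.3546 C

96.3546 degrees Celsius


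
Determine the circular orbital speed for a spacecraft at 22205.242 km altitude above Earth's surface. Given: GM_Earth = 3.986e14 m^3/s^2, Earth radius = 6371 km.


r = R_E + alt = 6371.0 + 22205.242 = 28576.2420 km = 2.8576242e+07 m
v = sqrt(mu/r) = sqrt(3.986e14 / 2.8576242e+07) = 3734.7892 m/s = 3.7348 km/s

3.7348 km/s


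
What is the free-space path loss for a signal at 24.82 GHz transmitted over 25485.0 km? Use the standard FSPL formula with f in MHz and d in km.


f = 24.82 GHz = 24820.0000 MHz
d = 25485.0 km
FSPL = 32.44 + 20*log10(24820.0000) + 20*log10(25485.0)
FSPL = 32.44 + 87.8960 + 88.1257
FSPL = 208.4617 dB

208.4617 dB


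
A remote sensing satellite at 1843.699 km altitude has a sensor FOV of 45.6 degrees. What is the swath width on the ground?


FOV = 45.6 deg = 0.7958701 rad
swath = 2 * alt * tan(FOV/2) = 2 * 1843.699 * tan(0.3979351)
swath = 2 * 1843.699 * 0.4203613
swath = 1550.0394 km

1550.0394 km


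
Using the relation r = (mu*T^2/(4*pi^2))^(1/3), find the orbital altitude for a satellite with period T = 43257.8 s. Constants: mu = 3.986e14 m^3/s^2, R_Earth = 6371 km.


T = 43257.8 s
r = (mu*T^2/(4*pi^2))^(1/3) = (3.986e14 * 43257.8^2 / (4*pi^2))^(1/3)
r = 2.6633943e+07 m = 26633.9433 km
alt = r - R_E = 26633.9433 - 6371 = 20262.9433 km

20262.9433 km


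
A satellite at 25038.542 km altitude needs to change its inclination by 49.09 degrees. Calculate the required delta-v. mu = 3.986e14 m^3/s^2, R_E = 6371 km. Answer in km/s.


r = 31409.5420 km = 3.1409542e+07 m
V = sqrt(mu/r) = 3562.3603 m/s
di = 49.09 deg = 0.8567821 rad
dV = 2*V*sin(di/2) = 2*3562.3603*sin(0.4283911)
dV = 2959.6645 m/s = 2.9597 km/s

2.9597 km/s


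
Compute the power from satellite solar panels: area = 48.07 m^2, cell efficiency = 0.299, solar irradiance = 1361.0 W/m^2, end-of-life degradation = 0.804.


P = area * eta * S * degradation
P = 48.07 * 0.299 * 1361.0 * 0.804
P = 15727.4924 W

15727.4924 W


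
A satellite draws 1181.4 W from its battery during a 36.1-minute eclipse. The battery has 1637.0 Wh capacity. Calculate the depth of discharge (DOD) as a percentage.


E_used = P * t / 60 = 1181.4 * 36.1 / 60 = 710.8090 Wh
DOD = E_used / E_total * 100 = 710.8090 / 1637.0 * 100
DOD = 43.4214 %

43.4214 %


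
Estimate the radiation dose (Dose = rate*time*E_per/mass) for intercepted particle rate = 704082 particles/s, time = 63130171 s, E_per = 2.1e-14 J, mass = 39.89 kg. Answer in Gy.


Total energy deposited = rate * time * E_per
  = 704082 * 63130171 * 2.1e-14 = 0.9334252 J
Dose = E_total / mass = 0.9334252 / 39.89
Dose = 0.02339998 Gy

0.0234 Gy


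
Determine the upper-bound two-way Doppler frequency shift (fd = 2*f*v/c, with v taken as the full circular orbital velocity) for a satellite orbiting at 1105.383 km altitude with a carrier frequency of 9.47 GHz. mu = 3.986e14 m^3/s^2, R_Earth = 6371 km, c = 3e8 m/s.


r = 7.476383e+06 m
v = sqrt(mu/r) = 7301.6814 m/s (worst-case radial velocity)
f = 9.47 GHz = 9.47e+09 Hz
fd = 2*f*v/c = 2*9.47e+09*7301.6814/3.0e+08
fd = 460979.4830 Hz

460979.4830 Hz


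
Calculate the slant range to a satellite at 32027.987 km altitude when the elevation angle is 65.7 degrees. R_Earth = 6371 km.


h = 32027.987 km, el = 65.7 deg
d = -R_E*sin(el) + sqrt((R_E*sin(el))^2 + 2*R_E*h + h^2)
d = -6371.0000*sin(1.1467) + sqrt((6371.0000*0.9114033)^2 + 2*6371.0000*32027.987 + 32027.987^2)
d = 32502.8296 km

32502.8296 km


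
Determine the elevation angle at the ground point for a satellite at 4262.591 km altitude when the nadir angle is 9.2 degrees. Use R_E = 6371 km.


r = R_E + alt = 10633.5910 km
Law of sines in the satellite / Earth-center / ground-point triangle:
  sin(nadir)/R_E = sin(90 + el)/r  =>  cos(el) = (r/R_E)*sin(nadir)
cos(el) = (10633.5910 / 6371.0000) * sin(9.2 deg) = 0.2668515
el = arccos(0.2668515) = 74.5230 deg
(Earth-central angle = 90 - nadir - el = 6.2770 deg)

74.5230 degrees


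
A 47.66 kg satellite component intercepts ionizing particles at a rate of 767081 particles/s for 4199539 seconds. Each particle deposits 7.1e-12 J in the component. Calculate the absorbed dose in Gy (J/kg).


Total energy deposited = rate * time * E_per
  = 767081 * 4199539 * 7.1e-12 = 22.8718 J
Dose = E_total / mass = 22.8718 / 47.66
Dose = 0.479896 Gy

0.4799 Gy


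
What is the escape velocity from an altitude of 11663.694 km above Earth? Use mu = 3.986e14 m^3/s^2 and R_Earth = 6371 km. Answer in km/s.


r = 6371.0 + 11663.694 = 18034.6940 km = 1.8034694e+07 m
v_esc = sqrt(2*mu/r) = sqrt(2*3.986e14 / 1.8034694e+07)
v_esc = 6648.5855 m/s = 6.6486 km/s

6.6486 km/s


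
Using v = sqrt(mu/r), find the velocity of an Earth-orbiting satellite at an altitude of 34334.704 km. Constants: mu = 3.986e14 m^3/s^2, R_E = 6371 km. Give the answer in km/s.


r = R_E + alt = 6371.0 + 34334.704 = 40705.7040 km = 4.0705704e+07 m
v = sqrt(mu/r) = sqrt(3.986e14 / 4.0705704e+07) = 3129.2554 m/s = 3.1293 km/s

3.1293 km/s


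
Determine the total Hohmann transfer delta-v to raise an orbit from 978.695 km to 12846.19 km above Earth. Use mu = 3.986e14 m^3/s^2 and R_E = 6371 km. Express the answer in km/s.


r1 = 7349.6950 km = 7.349695e+06 m
r2 = 19217.1900 km = 1.921719e+07 m
dv1 = sqrt(mu/r1)*(sqrt(2*r2/(r1+r2)) - 1) = 1493.4112 m/s
dv2 = sqrt(mu/r2)*(1 - sqrt(2*r1/(r1+r2))) = 1166.6365 m/s
total dv = |dv1| + |dv2| = 1493.4112 + 1166.6365 = 2660.0478 m/s = 2.6600 km/s

2.6600 km/s


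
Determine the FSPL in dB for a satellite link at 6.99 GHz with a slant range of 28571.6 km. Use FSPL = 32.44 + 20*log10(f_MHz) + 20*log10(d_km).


f = 6.99 GHz = 6990.0000 MHz
d = 28571.6 km
FSPL = 32.44 + 20*log10(6990.0000) + 20*log10(28571.6)
FSPL = 32.44 + 76.8895 + 89.1187
FSPL = 198.4482 dB

198.4482 dB


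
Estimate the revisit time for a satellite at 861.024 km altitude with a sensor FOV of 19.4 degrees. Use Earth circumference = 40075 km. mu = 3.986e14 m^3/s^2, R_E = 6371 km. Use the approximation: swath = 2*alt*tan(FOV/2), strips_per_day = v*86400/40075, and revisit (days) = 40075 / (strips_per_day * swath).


swath = 2*861.024*tan(0.1692969) = 294.3551 km
v = sqrt(mu/r) = 7424.0129 m/s = 7.4240 km/s
strips/day = v*86400/40075 = 7.4240*86400/40075 = 16.0059
coverage/day = strips * swath = 16.0059 * 294.3551 = 4711.4049 km
revisit = 40075 / 4711.4049 = 8.5060 days

8.5060 days


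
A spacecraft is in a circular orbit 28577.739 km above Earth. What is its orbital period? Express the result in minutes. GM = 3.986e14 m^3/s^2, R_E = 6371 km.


r = 34948.7390 km = 3.4948739e+07 m
T = 2*pi*sqrt(r^3/mu) = 2*pi*sqrt(4.2686892e+22 / 3.986e14)
T = 65021.7250 s = 1083.6954 min

1083.6954 minutes


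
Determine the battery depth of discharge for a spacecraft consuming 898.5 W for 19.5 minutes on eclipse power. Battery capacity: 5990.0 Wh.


E_used = P * t / 60 = 898.5 * 19.5 / 60 = 292.0125 Wh
DOD = E_used / E_total * 100 = 292.0125 / 5990.0 * 100
DOD = 4.8750 %

4.8750 %


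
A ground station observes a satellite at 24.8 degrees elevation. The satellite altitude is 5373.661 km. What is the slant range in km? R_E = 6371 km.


h = 5373.661 km, el = 24.8 deg
d = -R_E*sin(el) + sqrt((R_E*sin(el))^2 + 2*R_E*h + h^2)
d = -6371.0000*sin(0.4328417) + sqrt((6371.0000*0.4194521)^2 + 2*6371.0000*5373.661 + 5373.661^2)
d = 7549.6454 km

7549.6454 km


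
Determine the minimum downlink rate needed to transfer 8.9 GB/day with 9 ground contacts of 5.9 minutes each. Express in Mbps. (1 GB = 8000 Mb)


total contact time = 9 * 5.9 * 60 = 3186.0000 s
data = 8.9 GB = 71200.0000 Mb
rate = 71200.0000 / 3186.0000 = 22.3478 Mbps

22.3478 Mbps


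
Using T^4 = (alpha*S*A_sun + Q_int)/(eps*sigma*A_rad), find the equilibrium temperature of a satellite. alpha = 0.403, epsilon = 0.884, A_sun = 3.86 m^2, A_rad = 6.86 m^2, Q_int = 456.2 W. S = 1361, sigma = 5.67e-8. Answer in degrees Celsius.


Numerator = alpha*S*A_sun + Q_int = 0.403*1361*3.86 + 456.2 = 2573.3444 W
Denominator = eps*sigma*A_rad = 0.884*5.67e-8*6.86 = 3.4384241e-07 W/K^4
T^4 = 7.4840808e+09 K^4
T = 294.1268 K = 20.9768 C

20.9768 degrees Celsius


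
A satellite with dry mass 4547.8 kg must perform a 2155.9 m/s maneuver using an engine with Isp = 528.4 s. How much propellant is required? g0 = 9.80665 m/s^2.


ve = Isp * g0 = 528.4 * 9.80665 = 5181.833860 m/s
mass ratio = exp(dv/ve) = exp(2155.9/5181.833860) = 1.51596109
m_prop = m_dry * (mr - 1) = 4547.8 * (1.51596109 - 1)
m_prop = 2346.4878 kg

2346.4878 kg


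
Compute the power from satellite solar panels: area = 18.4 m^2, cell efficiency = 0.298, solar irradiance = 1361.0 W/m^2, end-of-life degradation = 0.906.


P = area * eta * S * degradation
P = 18.4 * 0.298 * 1361.0 * 0.906
P = 6761.1475 W

6761.1475 W


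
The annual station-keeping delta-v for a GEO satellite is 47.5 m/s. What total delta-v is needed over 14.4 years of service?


dV = rate * years = 47.5 * 14.4
dV = 684.0000 m/s

684.0000 m/s


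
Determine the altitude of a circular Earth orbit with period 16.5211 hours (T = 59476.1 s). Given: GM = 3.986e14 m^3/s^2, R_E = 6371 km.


T = 59476.1 s
r = (mu*T^2/(4*pi^2))^(1/3) = (3.986e14 * 59476.1^2 / (4*pi^2))^(1/3)
r = 3.2932207e+07 m = 32932.2074 km
alt = r - R_E = 32932.2074 - 6371 = 26561.2074 km

26561.2074 km


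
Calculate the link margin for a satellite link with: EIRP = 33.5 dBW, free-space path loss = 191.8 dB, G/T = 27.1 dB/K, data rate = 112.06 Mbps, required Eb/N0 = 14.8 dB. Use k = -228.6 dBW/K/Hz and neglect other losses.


C/N0 = EIRP - FSPL + G/T - k = 33.5 - 191.8 + 27.1 - (-228.6)
C/N0 = 97.4000 dB-Hz
R_b = 112.06 Mbps = 1.1206e+08 bps -> 10*log10(R_b) = 80.4945 dB-Hz
Eb/N0 = C/N0 - 10*log10(R_b) = 97.4000 - 80.4945 = 16.9055 dB
Margin = Eb/N0 - Eb/N0_req = 16.9055 - 14.8 = 2.1055 dB (link closes)

2.1055 dB


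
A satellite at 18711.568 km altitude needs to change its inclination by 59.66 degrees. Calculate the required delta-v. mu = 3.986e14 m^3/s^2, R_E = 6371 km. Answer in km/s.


r = 25082.5680 km = 2.5082568e+07 m
V = sqrt(mu/r) = 3986.4163 m/s
di = 59.66 deg = 1.0413 rad
dV = 2*V*sin(di/2) = 2*3986.4163*sin(0.5206317)
dV = 3965.9122 m/s = 3.9659 km/s

3.9659 km/s


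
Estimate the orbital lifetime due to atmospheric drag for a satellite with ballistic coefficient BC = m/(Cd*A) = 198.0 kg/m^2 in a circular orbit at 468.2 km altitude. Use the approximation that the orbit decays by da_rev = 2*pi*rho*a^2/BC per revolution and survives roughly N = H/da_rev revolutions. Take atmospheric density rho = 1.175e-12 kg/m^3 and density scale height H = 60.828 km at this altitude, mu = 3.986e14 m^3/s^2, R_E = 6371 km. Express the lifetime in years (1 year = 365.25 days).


a = R_E + alt = 6839.2000 km = 6.8392e+06 m
da_rev = 2*pi*rho*a^2/BC = 2*pi*1.175e-12*(6.8392e+06)^2/198.0 = 1.744067 m per revolution
N = H/da_rev = 60828.0000 m / 1.744067 m = 34877.1014 revolutions
P = 2*pi*sqrt(a^3/mu) = 5628.8435 s
lifetime = N*P = 34877.1014 * 5628.8435 = 1.9631775e+08 s = 2272.1961 days
years = 2272.1961 / 365.25 = 6.2209 years

6.2209 years


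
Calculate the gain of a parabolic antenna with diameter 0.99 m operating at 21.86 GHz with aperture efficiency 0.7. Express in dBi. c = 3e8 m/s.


lambda = c/f = 3e8 / 2.186e+10 = 0.0137237 m
G = eta*(pi*D/lambda)^2 = 0.7*(pi*0.99/0.0137237)^2
G = 35952.2422 (linear)
G = 10*log10(35952.2422) = 45.5573 dBi

45.5573 dBi


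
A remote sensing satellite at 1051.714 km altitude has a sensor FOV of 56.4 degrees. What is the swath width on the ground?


FOV = 56.4 deg = 0.9843657 rad
swath = 2 * alt * tan(FOV/2) = 2 * 1051.714 * tan(0.4921828)
swath = 2 * 1051.714 * 0.5361953
swath = 1127.8482 km

1127.8482 km


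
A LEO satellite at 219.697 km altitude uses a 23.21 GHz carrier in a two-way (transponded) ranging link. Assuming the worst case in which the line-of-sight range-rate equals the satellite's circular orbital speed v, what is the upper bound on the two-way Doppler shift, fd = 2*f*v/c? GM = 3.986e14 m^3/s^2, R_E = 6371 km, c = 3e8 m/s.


r = 6.590697e+06 m
v = sqrt(mu/r) = 7776.8366 m/s (worst-case radial velocity)
f = 23.21 GHz = 2.321e+10 Hz
fd = 2*f*v/c = 2*2.321e+10*7776.8366/3.0e+08
fd = 1.2033359e+06 Hz

1.2033e+06 Hz


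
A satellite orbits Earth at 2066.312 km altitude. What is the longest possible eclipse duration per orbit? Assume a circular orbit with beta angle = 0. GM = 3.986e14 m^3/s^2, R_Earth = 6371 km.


r = 8437.3120 km
T = 128.5482 min
Eclipse fraction = arcsin(R_E/r)/pi = arcsin(6371.0000/8437.3120)/pi
= arcsin(0.7550983)/pi = 0.2724109
Eclipse duration = 0.2724109 * 128.5482 = 35.0179 min

35.0179 minutes


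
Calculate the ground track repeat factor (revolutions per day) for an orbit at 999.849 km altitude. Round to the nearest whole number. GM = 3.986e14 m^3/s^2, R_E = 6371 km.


r = 7.370849e+06 m
T = 2*pi*sqrt(r^3/mu) = 6297.7801 s = 104.9630 min
revs/day = 1440 / 104.9630 = 13.7191
Rounded: 14 revolutions per day

14 revolutions per day


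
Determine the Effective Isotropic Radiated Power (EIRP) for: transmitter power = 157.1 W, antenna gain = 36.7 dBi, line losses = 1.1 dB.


Pt = 157.1 W = 21.9618 dBW
EIRP = Pt_dBW + Gt - losses = 21.9618 + 36.7 - 1.1 = 57.5618 dBW

57.5618 dBW


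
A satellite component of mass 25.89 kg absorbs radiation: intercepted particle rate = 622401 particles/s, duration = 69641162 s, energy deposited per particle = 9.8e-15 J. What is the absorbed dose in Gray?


Total energy deposited = rate * time * E_per
  = 622401 * 69641162 * 9.8e-15 = 0.4247783 J
Dose = E_total / mass = 0.4247783 / 25.89
Dose = 0.01640704 Gy

0.0164 Gy


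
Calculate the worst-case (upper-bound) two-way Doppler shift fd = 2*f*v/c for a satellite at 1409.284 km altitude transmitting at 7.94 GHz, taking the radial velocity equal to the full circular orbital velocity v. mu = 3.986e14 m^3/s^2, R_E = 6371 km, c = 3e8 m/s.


r = 7.780284e+06 m
v = sqrt(mu/r) = 7157.6576 m/s (worst-case radial velocity)
f = 7.94 GHz = 7.94e+09 Hz
fd = 2*f*v/c = 2*7.94e+09*7157.6576/3.0e+08
fd = 378878.6781 Hz

378878.6781 Hz


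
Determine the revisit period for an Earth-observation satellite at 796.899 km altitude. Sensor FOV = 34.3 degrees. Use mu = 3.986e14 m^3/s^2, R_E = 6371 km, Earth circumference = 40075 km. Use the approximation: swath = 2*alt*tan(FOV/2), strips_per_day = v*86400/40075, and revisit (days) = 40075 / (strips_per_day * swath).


swath = 2*796.899*tan(0.299324) = 491.8392 km
v = sqrt(mu/r) = 7457.1471 m/s = 7.4571 km/s
strips/day = v*86400/40075 = 7.4571*86400/40075 = 16.0773
coverage/day = strips * swath = 16.0773 * 491.8392 = 7907.4425 km
revisit = 40075 / 7907.4425 = 5.0680 days

5.0680 days


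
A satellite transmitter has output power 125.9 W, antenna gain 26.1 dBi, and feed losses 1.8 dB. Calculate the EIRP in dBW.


Pt = 125.9 W = 21.0003 dBW
EIRP = Pt_dBW + Gt - losses = 21.0003 + 26.1 - 1.8 = 45.3003 dBW

45.3003 dBW


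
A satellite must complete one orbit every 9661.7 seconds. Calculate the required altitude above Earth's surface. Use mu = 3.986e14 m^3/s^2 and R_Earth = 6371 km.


T = 9661.7 s
r = (mu*T^2/(4*pi^2))^(1/3) = (3.986e14 * 9661.7^2 / (4*pi^2))^(1/3)
r = 9.8045625e+06 m = 9804.5625 km
alt = r - R_E = 9804.5625 - 6371 = 3433.5625 km

3433.5625 km


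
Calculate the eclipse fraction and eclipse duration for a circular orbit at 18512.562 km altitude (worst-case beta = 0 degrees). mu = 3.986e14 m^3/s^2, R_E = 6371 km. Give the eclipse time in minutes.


r = 24883.5620 km
T = 651.0717 min
Eclipse fraction = arcsin(R_E/r)/pi = arcsin(6371.0000/24883.5620)/pi
= arcsin(0.2560325)/pi = 0.0824154
Eclipse duration = 0.0824154 * 651.0717 = 53.6583 min

53.6583 minutes


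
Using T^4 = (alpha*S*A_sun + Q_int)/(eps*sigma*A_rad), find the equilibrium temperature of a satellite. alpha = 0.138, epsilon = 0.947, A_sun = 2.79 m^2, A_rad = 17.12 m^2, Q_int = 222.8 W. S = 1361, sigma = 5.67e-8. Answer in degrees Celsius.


Numerator = alpha*S*A_sun + Q_int = 0.138*1361*2.79 + 222.8 = 746.8122 W
Denominator = eps*sigma*A_rad = 0.947*5.67e-8*17.12 = 9.1925669e-07 W/K^4
T^4 = 8.124088e+08 K^4
T = 168.8277 K = -104.3223 C

-104.3223 degrees Celsius


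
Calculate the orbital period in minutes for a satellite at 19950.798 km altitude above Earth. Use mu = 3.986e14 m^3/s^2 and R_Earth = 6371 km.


r = 26321.7980 km = 2.6321798e+07 m
T = 2*pi*sqrt(r^3/mu) = 2*pi*sqrt(1.8236717e+22 / 3.986e14)
T = 42499.5713 s = 708.3262 min

708.3262 minutes


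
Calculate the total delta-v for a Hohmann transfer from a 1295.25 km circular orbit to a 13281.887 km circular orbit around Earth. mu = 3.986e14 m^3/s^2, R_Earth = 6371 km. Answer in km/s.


r1 = 7666.2500 km = 7.66625e+06 m
r2 = 19652.8870 km = 1.9652887e+07 m
dv1 = sqrt(mu/r1)*(sqrt(2*r2/(r1+r2)) - 1) = 1438.4230 m/s
dv2 = sqrt(mu/r2)*(1 - sqrt(2*r1/(r1+r2))) = 1129.6840 m/s
total dv = |dv1| + |dv2| = 1438.4230 + 1129.6840 = 2568.1070 m/s = 2.5681 km/s

2.5681 km/s


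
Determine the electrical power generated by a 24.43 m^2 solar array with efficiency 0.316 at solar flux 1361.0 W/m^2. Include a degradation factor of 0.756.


P = area * eta * S * degradation
P = 24.43 * 0.316 * 1361.0 * 0.756
P = 7943.1081 W

7943.1081 W


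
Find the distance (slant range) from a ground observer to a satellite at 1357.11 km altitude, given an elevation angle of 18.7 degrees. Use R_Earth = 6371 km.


h = 1357.11 km, el = 18.7 deg
d = -R_E*sin(el) + sqrt((R_E*sin(el))^2 + 2*R_E*h + h^2)
d = -6371.0000*sin(0.3263766) + sqrt((6371.0000*0.320613)^2 + 2*6371.0000*1357.11 + 1357.11^2)
d = 2785.0409 km

2785.0409 km


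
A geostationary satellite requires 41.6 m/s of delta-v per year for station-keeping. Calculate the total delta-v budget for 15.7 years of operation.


dV = rate * years = 41.6 * 15.7
dV = 653.1200 m/s

653.1200 m/s


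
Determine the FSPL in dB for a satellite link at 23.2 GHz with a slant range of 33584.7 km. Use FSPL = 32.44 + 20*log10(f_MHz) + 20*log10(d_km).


f = 23.2 GHz = 23200.0000 MHz
d = 33584.7 km
FSPL = 32.44 + 20*log10(23200.0000) + 20*log10(33584.7)
FSPL = 32.44 + 87.3098 + 90.5228
FSPL = 210.2726 dB

210.2726 dB


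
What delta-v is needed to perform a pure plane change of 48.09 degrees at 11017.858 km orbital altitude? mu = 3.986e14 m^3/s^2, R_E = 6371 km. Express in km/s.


r = 17388.8580 km = 1.7388858e+07 m
V = sqrt(mu/r) = 4787.7682 m/s
di = 48.09 deg = 0.8393288 rad
dV = 2*V*sin(di/2) = 2*4787.7682*sin(0.4196644)
dV = 3901.5908 m/s = 3.9016 km/s

3.9016 km/s


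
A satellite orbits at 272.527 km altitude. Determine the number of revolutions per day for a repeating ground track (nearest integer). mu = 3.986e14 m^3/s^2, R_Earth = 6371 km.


r = 6.643527e+06 m
T = 2*pi*sqrt(r^3/mu) = 5389.0136 s = 89.8169 min
revs/day = 1440 / 89.8169 = 16.0326
Rounded: 16 revolutions per day

16 revolutions per day


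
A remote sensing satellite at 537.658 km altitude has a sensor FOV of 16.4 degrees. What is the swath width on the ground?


FOV = 16.4 deg = 0.286234 rad
swath = 2 * alt * tan(FOV/2) = 2 * 537.658 * tan(0.143117)
swath = 2 * 537.658 * 0.1441022
swath = 154.9554 km

154.9554 km


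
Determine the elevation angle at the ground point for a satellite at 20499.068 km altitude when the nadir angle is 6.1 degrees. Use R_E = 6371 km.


r = R_E + alt = 26870.0680 km
Law of sines in the satellite / Earth-center / ground-point triangle:
  sin(nadir)/R_E = sin(90 + el)/r  =>  cos(el) = (r/R_E)*sin(nadir)
cos(el) = (26870.0680 / 6371.0000) * sin(6.1 deg) = 0.448175
el = arccos(0.448175) = 63.3733 deg
(Earth-central angle = 90 - nadir - el = 20.5267 deg)

63.3733 degrees


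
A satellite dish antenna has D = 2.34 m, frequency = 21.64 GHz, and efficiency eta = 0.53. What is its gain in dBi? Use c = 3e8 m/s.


lambda = c/f = 3e8 / 2.164e+10 = 0.01386322 m
G = eta*(pi*D/lambda)^2 = 0.53*(pi*2.34/0.01386322)^2
G = 149031.9326 (linear)
G = 10*log10(149031.9326) = 51.7328 dBi

51.7328 dBi


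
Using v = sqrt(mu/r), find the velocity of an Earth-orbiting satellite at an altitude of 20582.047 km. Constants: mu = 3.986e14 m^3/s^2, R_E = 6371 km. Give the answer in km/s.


r = R_E + alt = 6371.0 + 20582.047 = 26953.0470 km = 2.6953047e+07 m
v = sqrt(mu/r) = sqrt(3.986e14 / 2.6953047e+07) = 3845.6053 m/s = 3.8456 km/s

3.8456 km/s


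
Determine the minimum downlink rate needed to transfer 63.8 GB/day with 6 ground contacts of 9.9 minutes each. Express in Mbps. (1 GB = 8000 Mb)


total contact time = 6 * 9.9 * 60 = 3564.0000 s
data = 63.8 GB = 510400.0000 Mb
rate = 510400.0000 / 3564.0000 = 143.2099 Mbps

143.2099 Mbps


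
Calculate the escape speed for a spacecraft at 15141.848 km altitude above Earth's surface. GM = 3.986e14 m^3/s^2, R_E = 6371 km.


r = 6371.0 + 15141.848 = 21512.8480 km = 2.1512848e+07 m
v_esc = sqrt(2*mu/r) = sqrt(2*3.986e14 / 2.1512848e+07)
v_esc = 6087.4400 m/s = 6.0874 km/s

6.0874 km/s


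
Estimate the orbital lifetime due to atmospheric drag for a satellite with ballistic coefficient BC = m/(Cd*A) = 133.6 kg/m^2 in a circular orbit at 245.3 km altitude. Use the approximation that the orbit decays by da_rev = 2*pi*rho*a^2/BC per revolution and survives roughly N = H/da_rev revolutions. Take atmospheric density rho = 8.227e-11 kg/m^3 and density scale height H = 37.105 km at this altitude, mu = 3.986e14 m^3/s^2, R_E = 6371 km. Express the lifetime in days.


a = R_E + alt = 6616.3000 km = 6.6163e+06 m
da_rev = 2*pi*rho*a^2/BC = 2*pi*8.227e-11*(6.6163e+06)^2/133.6 = 169.373431 m per revolution
N = H/da_rev = 37105.0000 m / 169.373431 m = 219.0721 revolutions
P = 2*pi*sqrt(a^3/mu) = 5355.9191 s
lifetime = N*P = 219.0721 * 5355.9191 = 1.1733326e+06 s = 13.5802 days

13.5802 days


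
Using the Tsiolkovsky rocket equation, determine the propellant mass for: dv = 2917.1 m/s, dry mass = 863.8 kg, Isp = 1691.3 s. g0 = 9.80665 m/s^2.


ve = Isp * g0 = 1691.3 * 9.80665 = 16585.987145 m/s
mass ratio = exp(dv/ve) = exp(2917.1/16585.987145) = 1.19229185
m_prop = m_dry * (mr - 1) = 863.8 * (1.19229185 - 1)
m_prop = 166.1017 kg

166.1017 kg


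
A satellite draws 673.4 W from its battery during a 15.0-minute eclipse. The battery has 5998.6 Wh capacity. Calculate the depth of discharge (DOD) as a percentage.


E_used = P * t / 60 = 673.4 * 15.0 / 60 = 168.3500 Wh
DOD = E_used / E_total * 100 = 168.3500 / 5998.6 * 100
DOD = 2.8065 %

2.8065 %


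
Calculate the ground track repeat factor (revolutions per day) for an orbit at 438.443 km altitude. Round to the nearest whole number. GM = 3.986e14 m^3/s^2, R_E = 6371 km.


r = 6.809443e+06 m
T = 2*pi*sqrt(r^3/mu) = 5592.1473 s = 93.2025 min
revs/day = 1440 / 93.2025 = 15.4502
Rounded: 15 revolutions per day

15 revolutions per day


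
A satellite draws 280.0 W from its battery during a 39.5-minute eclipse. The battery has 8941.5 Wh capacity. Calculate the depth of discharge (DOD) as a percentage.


E_used = P * t / 60 = 280.0 * 39.5 / 60 = 184.3333 Wh
DOD = E_used / E_total * 100 = 184.3333 / 8941.5 * 100
DOD = 2.0615 %

2.0615 %


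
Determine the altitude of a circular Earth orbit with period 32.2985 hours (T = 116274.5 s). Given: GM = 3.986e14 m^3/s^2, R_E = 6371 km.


T = 116274.5 s
r = (mu*T^2/(4*pi^2))^(1/3) = (3.986e14 * 116274.5^2 / (4*pi^2))^(1/3)
r = 5.1489124e+07 m = 51489.1244 km
alt = r - R_E = 51489.1244 - 6371 = 45118.1244 km

45118.1244 km


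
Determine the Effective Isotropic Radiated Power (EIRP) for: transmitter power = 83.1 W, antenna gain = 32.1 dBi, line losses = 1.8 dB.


Pt = 83.1 W = 19.1960 dBW
EIRP = Pt_dBW + Gt - losses = 19.1960 + 32.1 - 1.8 = 49.4960 dBW

49.4960 dBW


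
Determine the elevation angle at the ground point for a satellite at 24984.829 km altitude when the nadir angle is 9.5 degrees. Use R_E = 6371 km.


r = R_E + alt = 31355.8290 km
Law of sines in the satellite / Earth-center / ground-point triangle:
  sin(nadir)/R_E = sin(90 + el)/r  =>  cos(el) = (r/R_E)*sin(nadir)
cos(el) = (31355.8290 / 6371.0000) * sin(9.5 deg) = 0.8123065
el = arccos(0.8123065) = 35.6781 deg
(Earth-central angle = 90 - nadir - el = 44.8219 deg)

35.6781 degrees


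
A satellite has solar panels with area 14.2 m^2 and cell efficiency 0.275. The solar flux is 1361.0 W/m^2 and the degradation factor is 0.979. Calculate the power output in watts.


P = area * eta * S * degradation
P = 14.2 * 0.275 * 1361.0 * 0.979
P = 5203.0962 W

5203.0962 W


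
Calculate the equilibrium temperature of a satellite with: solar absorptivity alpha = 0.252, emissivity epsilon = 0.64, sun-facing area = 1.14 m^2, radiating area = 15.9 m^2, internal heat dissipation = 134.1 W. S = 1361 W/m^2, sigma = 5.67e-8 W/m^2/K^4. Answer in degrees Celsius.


Numerator = alpha*S*A_sun + Q_int = 0.252*1361*1.14 + 134.1 = 525.0881 W
Denominator = eps*sigma*A_rad = 0.64*5.67e-8*15.9 = 5.769792e-07 W/K^4
T^4 = 9.1006414e+08 K^4
T = 173.6873 K = -99.4627 C

-99.4627 degrees Celsius


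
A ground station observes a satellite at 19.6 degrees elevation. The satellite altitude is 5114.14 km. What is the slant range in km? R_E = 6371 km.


h = 5114.14 km, el = 19.6 deg
d = -R_E*sin(el) + sqrt((R_E*sin(el))^2 + 2*R_E*h + h^2)
d = -6371.0000*sin(0.3420845) + sqrt((6371.0000*0.3354516)^2 + 2*6371.0000*5114.14 + 5114.14^2)
d = 7654.9911 km

7654.9911 km


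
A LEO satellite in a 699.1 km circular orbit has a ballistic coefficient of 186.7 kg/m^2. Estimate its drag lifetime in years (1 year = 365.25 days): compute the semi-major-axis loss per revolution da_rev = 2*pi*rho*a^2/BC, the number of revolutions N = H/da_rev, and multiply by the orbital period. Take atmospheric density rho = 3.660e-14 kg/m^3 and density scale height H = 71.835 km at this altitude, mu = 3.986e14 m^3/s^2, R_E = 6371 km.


a = R_E + alt = 7070.1000 km = 7.0701e+06 m
da_rev = 2*pi*rho*a^2/BC = 2*pi*3.660e-14*(7.0701e+06)^2/186.7 = 0.0615698009 m per revolution
N = H/da_rev = 71835.0000 m / 0.0615698009 m = 1.1667246e+06 revolutions
P = 2*pi*sqrt(a^3/mu) = 5916.2914 s
lifetime = N*P = 1.1667246e+06 * 5916.2914 = 6.9026826e+09 s = 79892.1596 days
years = 79892.1596 / 365.25 = 218.7328 years

218.7328 years


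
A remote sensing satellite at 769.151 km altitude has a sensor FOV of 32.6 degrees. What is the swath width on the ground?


FOV = 32.6 deg = 0.5689773 rad
swath = 2 * alt * tan(FOV/2) = 2 * 769.151 * tan(0.2844887)
swath = 2 * 769.151 * 0.2924205
swath = 449.8310 km

449.8310 km


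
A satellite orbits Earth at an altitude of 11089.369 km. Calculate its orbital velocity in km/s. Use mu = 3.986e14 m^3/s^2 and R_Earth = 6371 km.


r = R_E + alt = 6371.0 + 11089.369 = 17460.3690 km = 1.7460369e+07 m
v = sqrt(mu/r) = sqrt(3.986e14 / 1.7460369e+07) = 4777.9537 m/s = 4.7780 km/s

4.7780 km/s


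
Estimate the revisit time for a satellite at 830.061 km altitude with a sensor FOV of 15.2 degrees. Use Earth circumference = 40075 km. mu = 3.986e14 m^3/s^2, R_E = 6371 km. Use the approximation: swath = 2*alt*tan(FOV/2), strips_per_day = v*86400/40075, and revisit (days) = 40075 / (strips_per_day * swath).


swath = 2*830.061*tan(0.132645) = 221.5076 km
v = sqrt(mu/r) = 7439.9566 m/s = 7.4400 km/s
strips/day = v*86400/40075 = 7.4400*86400/40075 = 16.0402
coverage/day = strips * swath = 16.0402 * 221.5076 = 3553.0325 km
revisit = 40075 / 3553.0325 = 11.2791 days

11.2791 days


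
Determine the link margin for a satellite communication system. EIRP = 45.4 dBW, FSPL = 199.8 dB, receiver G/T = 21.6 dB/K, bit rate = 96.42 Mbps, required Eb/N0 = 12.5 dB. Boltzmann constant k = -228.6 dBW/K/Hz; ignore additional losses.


C/N0 = EIRP - FSPL + G/T - k = 45.4 - 199.8 + 21.6 - (-228.6)
C/N0 = 95.8000 dB-Hz
R_b = 96.42 Mbps = 9.642e+07 bps -> 10*log10(R_b) = 79.8417 dB-Hz
Eb/N0 = C/N0 - 10*log10(R_b) = 95.8000 - 79.8417 = 15.9583 dB
Margin = Eb/N0 - Eb/N0_req = 15.9583 - 12.5 = 3.4583 dB (link closes)

3.4583 dB
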